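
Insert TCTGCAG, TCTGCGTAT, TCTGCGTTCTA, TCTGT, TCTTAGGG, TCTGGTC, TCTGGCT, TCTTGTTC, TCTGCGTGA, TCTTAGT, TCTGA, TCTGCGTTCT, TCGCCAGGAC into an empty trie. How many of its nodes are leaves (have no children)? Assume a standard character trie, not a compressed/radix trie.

Leaves are exactly the stored words that no other stored word extends.
Those words: "TCGCCAGGAC", "TCTGA", "TCTGCAG", "TCTGCGTAT", "TCTGCGTGA", "TCTGCGTTCTA", "TCTGGCT", "TCTGGTC", "TCTGT", "TCTTAGGG", "TCTTAGT", "TCTTGTTC"
Leaf count: 12

12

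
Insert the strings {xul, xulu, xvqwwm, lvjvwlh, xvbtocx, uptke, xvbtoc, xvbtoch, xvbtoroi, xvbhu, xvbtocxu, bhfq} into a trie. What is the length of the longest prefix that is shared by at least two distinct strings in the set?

Look for the deepest trie node that still has at least two words in its subtree.
"xvbtocx" and "xvbtocxu" agree on "xvbtocx" (7 characters) before diverging; nothing deeper is shared.
Longest shared-prefix length: 7

7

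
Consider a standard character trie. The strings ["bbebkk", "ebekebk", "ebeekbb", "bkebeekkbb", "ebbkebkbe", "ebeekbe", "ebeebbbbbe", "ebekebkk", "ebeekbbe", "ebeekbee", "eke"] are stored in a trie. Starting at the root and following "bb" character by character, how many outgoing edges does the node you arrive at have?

Walk "bb" from the root, arriving at one node.
Distinct next characters after "bb": e.
That node has 1 child edge.

1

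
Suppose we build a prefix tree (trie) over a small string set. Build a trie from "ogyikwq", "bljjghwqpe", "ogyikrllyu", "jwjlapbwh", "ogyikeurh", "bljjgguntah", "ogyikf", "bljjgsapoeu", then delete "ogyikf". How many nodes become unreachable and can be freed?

1

A node on "ogyikf"'s path can go only if nothing else ends at it or branches off below it.
The suffix "f" (1 node) is used only by "ogyikf"; the node for "ogyik" still has the child "w", so pruning stops there.
Nodes removed: 1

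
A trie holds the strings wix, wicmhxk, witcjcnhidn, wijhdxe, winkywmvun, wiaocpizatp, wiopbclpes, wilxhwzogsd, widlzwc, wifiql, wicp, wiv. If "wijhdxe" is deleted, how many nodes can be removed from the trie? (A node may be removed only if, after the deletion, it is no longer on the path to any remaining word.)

5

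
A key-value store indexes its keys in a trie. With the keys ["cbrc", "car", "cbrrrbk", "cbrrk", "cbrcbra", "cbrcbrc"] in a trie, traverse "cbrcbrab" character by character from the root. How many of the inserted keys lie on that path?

Traverse "cbrcbrab" character by character; count nodes along the way that are marked as word ends.
Prefixes of the query that are stored words: "cbrc", "cbrcbra"
Count: 2

2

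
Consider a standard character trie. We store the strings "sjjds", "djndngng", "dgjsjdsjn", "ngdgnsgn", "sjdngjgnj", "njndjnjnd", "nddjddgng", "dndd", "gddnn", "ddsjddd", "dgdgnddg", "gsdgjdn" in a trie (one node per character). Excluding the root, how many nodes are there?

Trace insertions, counting only characters that open a new branch:
  "sjjds" → 5 new (s, j, j, d, s)
  "djndngng" → 8 new (d, j, n, d, n, g, n, g)
  "dgjsjdsjn" → prefix "d" already present; 8 new (g, j, s, j, d, s, j, n)
  "ngdgnsgn" → 8 new (n, g, d, g, n, s, g, n)
  "sjdngjgnj" → prefix "sj" already present; 7 new (d, n, g, j, g, n, j)
  "njndjnjnd" → prefix "n" already present; 8 new (j, n, d, j, n, j, n, d)
  "nddjddgng" → prefix "n" already present; 8 new (d, d, j, d, d, g, n, g)
  "dndd" → prefix "d" already present; 3 new (n, d, d)
  "gddnn" → 5 new (g, d, d, n, n)
  "ddsjddd" → prefix "d" already present; 6 new (d, s, j, d, d, d)
  "dgdgnddg" → prefix "dg" already present; 6 new (d, g, n, d, d, g)
  "gsdgjdn" → prefix "g" already present; 6 new (s, d, g, j, d, n)
Total nodes = 5 + 8 + 8 + 8 + 7 + 8 + 8 + 3 + 5 + 6 + 6 + 6 = 78

78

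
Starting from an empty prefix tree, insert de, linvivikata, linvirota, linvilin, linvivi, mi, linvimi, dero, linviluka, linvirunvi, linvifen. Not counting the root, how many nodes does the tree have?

36

Trie structure (* marks end of a word):
(root)
├─ d
│  └─ e *
│     └─ r
│        └─ o *
├─ l
│  └─ i
│     └─ n
│        └─ v
│           └─ i
│              ├─ f
│              │  └─ e
│              │     └─ n *
│              ├─ l
│              │  ├─ i
│              │  │  └─ n *
│              │  └─ u
│              │     └─ k
│              │        └─ a *
│              ├─ m
│              │  └─ i *
│              ├─ r
│              │  ├─ o
│              │  │  └─ t
│              │  │     └─ a *
│              │  └─ u
│              │     └─ n
│              │        └─ v
│              │           └─ i *
│              └─ v
│                 └─ i *
│                    └─ k
│                       └─ a
│                          └─ t
│                             └─ a *
└─ m
   └─ i *
Counting every labelled node above: 36.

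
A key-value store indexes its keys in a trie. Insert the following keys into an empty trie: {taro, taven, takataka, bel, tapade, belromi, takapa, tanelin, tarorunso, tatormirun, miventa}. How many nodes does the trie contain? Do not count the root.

Insert word by word; a character creates a node only if that edge doesn't already exist:
  "taro" → 4 new (t, a, r, o)
  "taven" → prefix "ta" already present; 3 new (v, e, n)
  "takataka" → prefix "ta" already present; 6 new (k, a, t, a, k, a)
  "bel" → 3 new (b, e, l)
  "tapade" → prefix "ta" already present; 4 new (p, a, d, e)
  "belromi" → prefix "bel" already present; 4 new (r, o, m, i)
  "takapa" → prefix "taka" already present; 2 new (p, a)
  "tanelin" → prefix "ta" already present; 5 new (n, e, l, i, n)
  "tarorunso" → prefix "taro" already present; 5 new (r, u, n, s, o)
  "tatormirun" → prefix "ta" already present; 8 new (t, o, r, m, i, r, u, n)
  "miventa" → 7 new (m, i, v, e, n, t, a)
Total nodes = 4 + 3 + 6 + 3 + 4 + 4 + 2 + 5 + 5 + 8 + 7 = 51

51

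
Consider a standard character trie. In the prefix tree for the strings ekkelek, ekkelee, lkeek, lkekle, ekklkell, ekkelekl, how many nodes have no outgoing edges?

Leaves are exactly the stored words that no other stored word extends.
Those words: "ekkelee", "ekkelekl", "ekklkell", "lkeek", "lkekle"
Leaf count: 5

5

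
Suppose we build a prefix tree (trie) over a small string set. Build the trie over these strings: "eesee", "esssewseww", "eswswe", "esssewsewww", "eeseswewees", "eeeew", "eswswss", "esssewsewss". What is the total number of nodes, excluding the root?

33

Trace insertions, counting only characters that open a new branch:
  "eesee" → 5 new (e, e, s, e, e)
  "esssewseww" → prefix "e" already present; 9 new (s, s, s, e, w, s, e, w, w)
  "eswswe" → prefix "es" already present; 4 new (w, s, w, e)
  "esssewsewww" → prefix "esssewseww" already present; 1 new (w)
  "eeseswewees" → prefix "eese" already present; 7 new (s, w, e, w, e, e, s)
  "eeeew" → prefix "ee" already present; 3 new (e, e, w)
  "eswswss" → prefix "eswsw" already present; 2 new (s, s)
  "esssewsewss" → prefix "esssewsew" already present; 2 new (s, s)
Total nodes = 5 + 9 + 4 + 1 + 7 + 3 + 2 + 2 = 33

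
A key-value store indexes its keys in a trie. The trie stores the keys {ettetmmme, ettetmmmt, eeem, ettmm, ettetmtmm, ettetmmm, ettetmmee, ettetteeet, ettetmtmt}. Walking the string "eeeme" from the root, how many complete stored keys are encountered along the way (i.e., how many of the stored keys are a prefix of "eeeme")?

1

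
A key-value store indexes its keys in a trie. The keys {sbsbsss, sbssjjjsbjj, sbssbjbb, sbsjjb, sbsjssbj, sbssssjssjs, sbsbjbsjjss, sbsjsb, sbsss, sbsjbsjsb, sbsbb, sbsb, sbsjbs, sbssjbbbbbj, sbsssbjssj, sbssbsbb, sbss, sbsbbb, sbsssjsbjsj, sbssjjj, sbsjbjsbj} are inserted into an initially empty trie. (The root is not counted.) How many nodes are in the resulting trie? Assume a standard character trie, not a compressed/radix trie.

72

Insert word by word; a character creates a node only if that edge doesn't already exist:
  "sbsbsss" → 7 new (s, b, s, b, s, s, s)
  "sbssjjjsbjj" → prefix "sbs" already present; 8 new (s, j, j, j, s, b, j, j)
  "sbssbjbb" → prefix "sbss" already present; 4 new (b, j, b, b)
  "sbsjjb" → prefix "sbs" already present; 3 new (j, j, b)
  "sbsjssbj" → prefix "sbsj" already present; 4 new (s, s, b, j)
  "sbssssjssjs" → prefix "sbss" already present; 7 new (s, s, j, s, s, j, s)
  "sbsbjbsjjss" → prefix "sbsb" already present; 7 new (j, b, s, j, j, s, s)
  "sbsjsb" → prefix "sbsjs" already present; 1 new (b)
  "sbsss" → prefix "sbsss" already present; 0 new (none)
  "sbsjbsjsb" → prefix "sbsj" already present; 5 new (b, s, j, s, b)
  "sbsbb" → prefix "sbsb" already present; 1 new (b)
  "sbsb" → prefix "sbsb" already present; 0 new (none)
  "sbsjbs" → prefix "sbsjbs" already present; 0 new (none)
  "sbssjbbbbbj" → prefix "sbssj" already present; 6 new (b, b, b, b, b, j)
  "sbsssbjssj" → prefix "sbsss" already present; 5 new (b, j, s, s, j)
  "sbssbsbb" → prefix "sbssb" already present; 3 new (s, b, b)
  "sbss" → prefix "sbss" already present; 0 new (none)
  "sbsbbb" → prefix "sbsbb" already present; 1 new (b)
  "sbsssjsbjsj" → prefix "sbsss" already present; 6 new (j, s, b, j, s, j)
  "sbssjjj" → prefix "sbssjjj" already present; 0 new (none)
  "sbsjbjsbj" → prefix "sbsjb" already present; 4 new (j, s, b, j)
Total nodes = 7 + 8 + 4 + 3 + 4 + 7 + 7 + 1 + 0 + 5 + 1 + 0 + 0 + 6 + 5 + 3 + 0 + 1 + 6 + 0 + 4 = 72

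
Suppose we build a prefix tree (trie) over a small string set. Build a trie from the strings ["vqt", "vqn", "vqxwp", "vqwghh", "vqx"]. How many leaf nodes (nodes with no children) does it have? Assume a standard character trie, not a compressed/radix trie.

A leaf is a node with no children — equivalently, the end of a word that is not a proper prefix of any other stored word.
Those words: "vqn", "vqt", "vqwghh", "vqxwp"
Leaf count: 4

4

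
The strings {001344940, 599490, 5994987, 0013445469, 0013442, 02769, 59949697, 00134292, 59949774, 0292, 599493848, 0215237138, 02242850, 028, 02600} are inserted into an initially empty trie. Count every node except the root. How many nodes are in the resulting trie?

59

For each word, the new-node count is its length minus the longest prefix already in the trie:
  "001344940" → 9 new (0, 0, 1, 3, 4, 4, 9, 4, 0)
  "599490" → 6 new (5, 9, 9, 4, 9, 0)
  "5994987" → prefix "59949" already present; 2 new (8, 7)
  "0013445469" → prefix "001344" already present; 4 new (5, 4, 6, 9)
  "0013442" → prefix "001344" already present; 1 new (2)
  "02769" → prefix "0" already present; 4 new (2, 7, 6, 9)
  "59949697" → prefix "59949" already present; 3 new (6, 9, 7)
  "00134292" → prefix "00134" already present; 3 new (2, 9, 2)
  "59949774" → prefix "59949" already present; 3 new (7, 7, 4)
  "0292" → prefix "02" already present; 2 new (9, 2)
  "599493848" → prefix "59949" already present; 4 new (3, 8, 4, 8)
  "0215237138" → prefix "02" already present; 8 new (1, 5, 2, 3, 7, 1, 3, 8)
  "02242850" → prefix "02" already present; 6 new (2, 4, 2, 8, 5, 0)
  "028" → prefix "02" already present; 1 new (8)
  "02600" → prefix "02" already present; 3 new (6, 0, 0)
Total nodes = 9 + 6 + 2 + 4 + 1 + 4 + 3 + 3 + 3 + 2 + 4 + 8 + 6 + 1 + 3 = 59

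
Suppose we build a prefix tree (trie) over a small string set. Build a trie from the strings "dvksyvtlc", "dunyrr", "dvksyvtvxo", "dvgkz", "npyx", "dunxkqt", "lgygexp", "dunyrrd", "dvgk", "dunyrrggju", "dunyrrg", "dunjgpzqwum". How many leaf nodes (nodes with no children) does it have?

Leaves are exactly the stored words that no other stored word extends.
Those words: "dunjgpzqwum", "dunxkqt", "dunyrrd", "dunyrrggju", "dvgkz", "dvksyvtlc", "dvksyvtvxo", "lgygexp", "npyx"
Leaf count: 9

9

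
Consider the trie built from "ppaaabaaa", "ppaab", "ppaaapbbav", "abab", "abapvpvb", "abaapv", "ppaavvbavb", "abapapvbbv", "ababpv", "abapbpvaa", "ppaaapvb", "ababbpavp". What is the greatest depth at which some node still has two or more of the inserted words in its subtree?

6

The deepest shared node is where two words last agree before diverging.
"ppaaapbbav" and "ppaaapvb" agree on "ppaaap" (6 characters) before diverging; nothing deeper is shared.
Longest shared-prefix length: 6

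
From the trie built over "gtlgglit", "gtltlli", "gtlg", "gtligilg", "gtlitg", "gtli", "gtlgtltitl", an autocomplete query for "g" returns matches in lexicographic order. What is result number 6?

DFS of the "g" subtree visits, in order: "gtlg", "gtlgglit", "gtlgtltitl", "gtli", "gtligilg", "gtlitg", "gtltlli"
Position 6: gtlitg

gtlitg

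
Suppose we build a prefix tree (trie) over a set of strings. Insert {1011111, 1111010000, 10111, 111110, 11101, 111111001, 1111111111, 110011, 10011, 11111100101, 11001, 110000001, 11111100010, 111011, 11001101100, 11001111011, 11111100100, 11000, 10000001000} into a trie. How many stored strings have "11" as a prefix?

Traverse to the node for "11", then collect every word in that subtree.
Words under "11": 11000, 110000001, 11001, 110011, 11001101100, 11001111011, 11101, 111011, 1111010000, 111110, 11111100010, 111111001, 11111100100, 11111100101, 1111111111
Count: 15

15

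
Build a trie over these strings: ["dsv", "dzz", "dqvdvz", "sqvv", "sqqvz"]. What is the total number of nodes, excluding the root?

17

For each word, the new-node count is its length minus the longest prefix already in the trie:
  "dsv" → 3 new (d, s, v)
  "dzz" → prefix "d" already present; 2 new (z, z)
  "dqvdvz" → prefix "d" already present; 5 new (q, v, d, v, z)
  "sqvv" → 4 new (s, q, v, v)
  "sqqvz" → prefix "sq" already present; 3 new (q, v, z)
Total nodes = 3 + 2 + 5 + 4 + 3 = 17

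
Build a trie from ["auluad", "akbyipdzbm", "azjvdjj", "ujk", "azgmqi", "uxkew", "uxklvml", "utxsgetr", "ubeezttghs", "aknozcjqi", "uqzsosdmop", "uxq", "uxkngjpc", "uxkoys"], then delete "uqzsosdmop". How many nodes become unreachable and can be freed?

After clearing the end-marker at "uqzsosdmop", prune upward until reaching a node still needed by another word.
The suffix "qzsosdmop" (9 nodes) is used only by "uqzsosdmop"; the node for "u" still has the child "j", so pruning stops there.
Nodes removed: 9

9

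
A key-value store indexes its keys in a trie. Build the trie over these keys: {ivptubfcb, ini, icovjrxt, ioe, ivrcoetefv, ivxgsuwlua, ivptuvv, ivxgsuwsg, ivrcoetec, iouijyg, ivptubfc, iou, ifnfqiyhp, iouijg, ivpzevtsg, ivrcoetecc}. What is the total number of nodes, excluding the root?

62

For each word, the new-node count is its length minus the longest prefix already in the trie:
  "ivptubfcb" → 9 new (i, v, p, t, u, b, f, c, b)
  "ini" → prefix "i" already present; 2 new (n, i)
  "icovjrxt" → prefix "i" already present; 7 new (c, o, v, j, r, x, t)
  "ioe" → prefix "i" already present; 2 new (o, e)
  "ivrcoetefv" → prefix "iv" already present; 8 new (r, c, o, e, t, e, f, v)
  "ivxgsuwlua" → prefix "iv" already present; 8 new (x, g, s, u, w, l, u, a)
  "ivptuvv" → prefix "ivptu" already present; 2 new (v, v)
  "ivxgsuwsg" → prefix "ivxgsuw" already present; 2 new (s, g)
  "ivrcoetec" → prefix "ivrcoete" already present; 1 new (c)
  "iouijyg" → prefix "io" already present; 5 new (u, i, j, y, g)
  "ivptubfc" → prefix "ivptubfc" already present; 0 new (none)
  "iou" → prefix "iou" already present; 0 new (none)
  "ifnfqiyhp" → prefix "i" already present; 8 new (f, n, f, q, i, y, h, p)
  "iouijg" → prefix "iouij" already present; 1 new (g)
  "ivpzevtsg" → prefix "ivp" already present; 6 new (z, e, v, t, s, g)
  "ivrcoetecc" → prefix "ivrcoetec" already present; 1 new (c)
Total nodes = 9 + 2 + 7 + 2 + 8 + 8 + 2 + 2 + 1 + 5 + 0 + 0 + 8 + 1 + 6 + 1 = 62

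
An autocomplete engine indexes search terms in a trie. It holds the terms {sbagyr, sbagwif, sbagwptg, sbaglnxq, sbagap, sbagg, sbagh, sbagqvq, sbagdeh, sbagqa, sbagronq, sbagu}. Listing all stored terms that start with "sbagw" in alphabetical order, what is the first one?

sbagwif

Filter for "sbagw…" and sort: "sbagwif", "sbagwptg"
Position 1: sbagwif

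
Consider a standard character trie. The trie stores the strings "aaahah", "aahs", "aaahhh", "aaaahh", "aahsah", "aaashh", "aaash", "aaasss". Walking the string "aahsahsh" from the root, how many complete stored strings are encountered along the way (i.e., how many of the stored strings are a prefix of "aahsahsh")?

Traverse "aahsahsh" character by character; count nodes along the way that are marked as word ends.
Prefixes of the query that are stored words: "aahs", "aahsah"
Count: 2

2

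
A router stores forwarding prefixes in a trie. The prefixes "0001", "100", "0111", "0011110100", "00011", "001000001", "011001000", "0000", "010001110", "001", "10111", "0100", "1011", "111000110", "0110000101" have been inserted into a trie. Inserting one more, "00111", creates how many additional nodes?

"00111" is already a full path in the trie; only an end-marker is added.
No new nodes are needed: 0.

0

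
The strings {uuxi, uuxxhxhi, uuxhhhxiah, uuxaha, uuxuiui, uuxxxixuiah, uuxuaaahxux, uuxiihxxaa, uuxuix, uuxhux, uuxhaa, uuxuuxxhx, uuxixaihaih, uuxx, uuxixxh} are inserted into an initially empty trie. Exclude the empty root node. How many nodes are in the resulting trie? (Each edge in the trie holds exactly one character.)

62

For each word, the new-node count is its length minus the longest prefix already in the trie:
  "uuxi" → 4 new (u, u, x, i)
  "uuxxhxhi" → prefix "uux" already present; 5 new (x, h, x, h, i)
  "uuxhhhxiah" → prefix "uux" already present; 7 new (h, h, h, x, i, a, h)
  "uuxaha" → prefix "uux" already present; 3 new (a, h, a)
  "uuxuiui" → prefix "uux" already present; 4 new (u, i, u, i)
  "uuxxxixuiah" → prefix "uuxx" already present; 7 new (x, i, x, u, i, a, h)
  "uuxuaaahxux" → prefix "uuxu" already present; 7 new (a, a, a, h, x, u, x)
  "uuxiihxxaa" → prefix "uuxi" already present; 6 new (i, h, x, x, a, a)
  "uuxuix" → prefix "uuxui" already present; 1 new (x)
  "uuxhux" → prefix "uuxh" already present; 2 new (u, x)
  "uuxhaa" → prefix "uuxh" already present; 2 new (a, a)
  "uuxuuxxhx" → prefix "uuxu" already present; 5 new (u, x, x, h, x)
  "uuxixaihaih" → prefix "uuxi" already present; 7 new (x, a, i, h, a, i, h)
  "uuxx" → prefix "uuxx" already present; 0 new (none)
  "uuxixxh" → prefix "uuxix" already present; 2 new (x, h)
Total nodes = 4 + 5 + 7 + 3 + 4 + 7 + 7 + 6 + 1 + 2 + 2 + 5 + 7 + 0 + 2 = 62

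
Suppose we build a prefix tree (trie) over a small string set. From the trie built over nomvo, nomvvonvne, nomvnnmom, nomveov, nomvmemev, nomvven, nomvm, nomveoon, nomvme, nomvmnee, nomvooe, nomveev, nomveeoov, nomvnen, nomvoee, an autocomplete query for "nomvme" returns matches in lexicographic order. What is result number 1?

DFS of the "nomvme" subtree visits, in order: "nomvme", "nomvmemev"
The 1st is nomvme.

nomvme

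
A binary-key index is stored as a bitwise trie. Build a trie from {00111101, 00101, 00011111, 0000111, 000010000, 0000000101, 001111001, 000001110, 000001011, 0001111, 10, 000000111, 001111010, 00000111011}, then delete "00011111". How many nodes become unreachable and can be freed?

After clearing the end-marker at "00011111", prune upward until reaching a node still needed by another word.
The suffix "1" (1 node) is used only by "00011111"; "0001111" is itself a stored word, so pruning stops there.
Nodes removed: 1

1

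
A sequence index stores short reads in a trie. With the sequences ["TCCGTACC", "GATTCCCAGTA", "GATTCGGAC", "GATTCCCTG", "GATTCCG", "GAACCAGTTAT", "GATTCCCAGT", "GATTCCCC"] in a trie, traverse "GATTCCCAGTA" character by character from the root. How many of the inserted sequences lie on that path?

2

Traverse "GATTCCCAGTA" character by character; count nodes along the way that are marked as word ends.
Prefixes of the query that are stored words: "GATTCCCAGT", "GATTCCCAGTA"
Count: 2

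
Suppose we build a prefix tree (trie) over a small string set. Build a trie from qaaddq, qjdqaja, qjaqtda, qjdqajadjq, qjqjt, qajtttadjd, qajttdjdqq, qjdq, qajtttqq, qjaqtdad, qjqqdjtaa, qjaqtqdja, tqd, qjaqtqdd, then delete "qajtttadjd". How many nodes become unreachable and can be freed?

A node on "qajtttadjd"'s path can go only if nothing else ends at it or branches off below it.
The suffix "adjd" (4 nodes) is used only by "qajtttadjd"; the node for "qajttt" still has the child "q", so pruning stops there.
Nodes removed: 4

4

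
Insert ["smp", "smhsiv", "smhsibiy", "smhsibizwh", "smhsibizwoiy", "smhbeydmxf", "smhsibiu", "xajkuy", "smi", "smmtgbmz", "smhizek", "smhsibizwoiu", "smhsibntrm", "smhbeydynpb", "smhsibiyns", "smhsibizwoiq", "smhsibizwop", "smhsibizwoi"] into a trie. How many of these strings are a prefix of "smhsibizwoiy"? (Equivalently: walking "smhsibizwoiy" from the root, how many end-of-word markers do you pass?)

Walk "smhsibizwoiy" from the root; an end-of-word marker is hit whenever a stored word is a prefix of "smhsibizwoiy".
Prefixes of the query that are stored words: "smhsibizwoi", "smhsibizwoiy"
Count: 2

2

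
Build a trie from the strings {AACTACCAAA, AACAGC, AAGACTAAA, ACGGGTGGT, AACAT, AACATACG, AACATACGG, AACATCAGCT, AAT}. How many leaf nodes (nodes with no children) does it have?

A leaf is a node with no children — equivalently, the end of a word that is not a proper prefix of any other stored word.
Those words: "AACAGC", "AACATACGG", "AACATCAGCT", "AACTACCAAA", "AAGACTAAA", "AAT", "ACGGGTGGT"
Leaf count: 7

7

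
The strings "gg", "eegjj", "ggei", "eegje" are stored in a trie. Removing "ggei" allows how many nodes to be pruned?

2

A node on "ggei"'s path can go only if nothing else ends at it or branches off below it.
The suffix "ei" (2 nodes) is used only by "ggei"; "gg" is itself a stored word, so pruning stops there.
Nodes removed: 2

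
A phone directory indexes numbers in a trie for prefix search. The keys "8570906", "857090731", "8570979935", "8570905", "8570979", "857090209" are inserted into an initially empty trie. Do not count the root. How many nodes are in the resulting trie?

19

Insert word by word; a character creates a node only if that edge doesn't already exist:
  "8570906" → 7 new (8, 5, 7, 0, 9, 0, 6)
  "857090731" → prefix "857090" already present; 3 new (7, 3, 1)
  "8570979935" → prefix "85709" already present; 5 new (7, 9, 9, 3, 5)
  "8570905" → prefix "857090" already present; 1 new (5)
  "8570979" → prefix "8570979" already present; 0 new (none)
  "857090209" → prefix "857090" already present; 3 new (2, 0, 9)
Total nodes = 7 + 3 + 5 + 1 + 0 + 3 = 19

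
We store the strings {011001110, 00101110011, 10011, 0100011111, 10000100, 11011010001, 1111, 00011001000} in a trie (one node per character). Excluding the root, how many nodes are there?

58

Count nodes per top-level branch (shared prefixes stored once):
  '0'-branch (00011001000, 00101110011, 0100011111, 011001110): 36 nodes
  '1'-branch (10000100, 10011, 11011010001, 1111): 22 nodes
Sum: 58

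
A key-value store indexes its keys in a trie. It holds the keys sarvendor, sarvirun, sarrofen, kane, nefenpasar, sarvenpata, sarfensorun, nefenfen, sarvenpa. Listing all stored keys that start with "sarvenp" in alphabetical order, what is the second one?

sarvenpata

DFS of the "sarvenp" subtree visits, in order: "sarvenpa", "sarvenpata"
Position 2: sarvenpata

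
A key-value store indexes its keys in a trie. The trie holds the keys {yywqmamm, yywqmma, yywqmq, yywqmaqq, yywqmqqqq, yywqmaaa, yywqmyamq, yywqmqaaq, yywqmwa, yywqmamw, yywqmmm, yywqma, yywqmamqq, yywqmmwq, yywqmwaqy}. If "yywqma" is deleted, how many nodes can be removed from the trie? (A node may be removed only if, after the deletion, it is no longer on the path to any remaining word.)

After clearing the end-marker at "yywqma", prune upward until reaching a node still needed by another word.
Every node on "yywqma" is still needed (e.g. by "yywqmamm"), so nothing is freed.
Nodes removed: 0

0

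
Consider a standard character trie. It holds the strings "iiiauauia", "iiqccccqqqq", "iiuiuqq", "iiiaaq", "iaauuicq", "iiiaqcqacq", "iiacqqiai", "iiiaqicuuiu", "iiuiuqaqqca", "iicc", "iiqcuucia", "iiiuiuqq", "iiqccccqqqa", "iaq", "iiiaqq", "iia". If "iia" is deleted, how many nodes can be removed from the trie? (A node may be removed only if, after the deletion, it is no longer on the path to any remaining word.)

After clearing the end-marker at "iia", prune upward until reaching a node still needed by another word.
Every node on "iia" is still needed (e.g. by "iiacqqiai"), so nothing is freed.
Nodes removed: 0

0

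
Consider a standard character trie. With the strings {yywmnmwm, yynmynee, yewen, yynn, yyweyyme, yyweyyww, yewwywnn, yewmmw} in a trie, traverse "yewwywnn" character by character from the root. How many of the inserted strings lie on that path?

1

Check each prefix of "yewwywnn" against the stored set — each match is an end-marker on the path.
Prefixes of the query that are stored words: "yewwywnn"
Count: 1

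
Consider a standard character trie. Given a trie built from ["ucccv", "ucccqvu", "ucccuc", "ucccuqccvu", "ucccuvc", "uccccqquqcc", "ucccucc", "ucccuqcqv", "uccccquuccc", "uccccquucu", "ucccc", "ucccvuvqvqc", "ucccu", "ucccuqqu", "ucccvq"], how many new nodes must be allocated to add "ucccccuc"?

3

The longest prefix of "ucccccuc" already in the trie is "ucccc" (length 5).
New nodes needed: |"ucccccuc"| − 5 = 8 − 5 = 3.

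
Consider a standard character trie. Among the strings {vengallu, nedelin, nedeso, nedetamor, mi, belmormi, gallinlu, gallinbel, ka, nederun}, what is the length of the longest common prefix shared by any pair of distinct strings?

6

The deepest shared node is where two words last agree before diverging.
"gallinbel" and "gallinlu" agree on "gallin" (6 characters) before diverging; nothing deeper is shared.
Longest shared-prefix length: 6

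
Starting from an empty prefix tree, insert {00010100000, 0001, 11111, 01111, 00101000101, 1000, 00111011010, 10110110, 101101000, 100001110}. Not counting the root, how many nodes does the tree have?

Insert word by word; a character creates a node only if that edge doesn't already exist:
  "00010100000" → 11 new (0, 0, 0, 1, 0, 1, 0, 0, 0, 0, 0)
  "0001" → prefix "0001" already present; 0 new (none)
  "11111" → 5 new (1, 1, 1, 1, 1)
  "01111" → prefix "0" already present; 4 new (1, 1, 1, 1)
  "00101000101" → prefix "00" already present; 9 new (1, 0, 1, 0, 0, 0, 1, 0, 1)
  "1000" → prefix "1" already present; 3 new (0, 0, 0)
  "00111011010" → prefix "001" already present; 8 new (1, 1, 0, 1, 1, 0, 1, 0)
  "10110110" → prefix "10" already present; 6 new (1, 1, 0, 1, 1, 0)
  "101101000" → prefix "101101" already present; 3 new (0, 0, 0)
  "100001110" → prefix "1000" already present; 5 new (0, 1, 1, 1, 0)
Total nodes = 11 + 0 + 5 + 4 + 9 + 3 + 8 + 6 + 3 + 5 = 54

54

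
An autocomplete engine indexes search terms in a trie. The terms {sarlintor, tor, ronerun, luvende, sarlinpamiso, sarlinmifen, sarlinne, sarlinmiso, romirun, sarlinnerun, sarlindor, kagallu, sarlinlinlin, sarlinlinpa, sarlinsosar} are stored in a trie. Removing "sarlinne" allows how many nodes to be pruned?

A node on "sarlinne"'s path can go only if nothing else ends at it or branches off below it.
Every node on "sarlinne" is still needed (e.g. by "sarlinnerun"), so nothing is freed.
Nodes removed: 0

0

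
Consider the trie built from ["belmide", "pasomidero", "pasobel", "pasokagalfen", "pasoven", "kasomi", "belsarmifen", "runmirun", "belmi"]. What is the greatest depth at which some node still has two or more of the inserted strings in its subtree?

Look for the deepest trie node that still has at least two words in its subtree.
"belmi" and "belmide" agree on "belmi" (5 characters) before diverging; nothing deeper is shared.
Longest shared-prefix length: 5

5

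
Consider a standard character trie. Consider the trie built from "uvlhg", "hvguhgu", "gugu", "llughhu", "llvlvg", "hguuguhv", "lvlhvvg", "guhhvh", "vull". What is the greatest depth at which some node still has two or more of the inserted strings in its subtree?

The deepest shared node is where two words last agree before diverging.
"gugu" and "guhhvh" agree on "gu" (2 characters) before diverging; nothing deeper is shared.
Longest shared-prefix length: 2

2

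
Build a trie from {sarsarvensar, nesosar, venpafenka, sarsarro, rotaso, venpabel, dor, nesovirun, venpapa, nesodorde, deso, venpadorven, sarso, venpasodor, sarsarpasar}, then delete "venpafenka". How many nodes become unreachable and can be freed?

Walk "venpafenka" from the leaf back toward the root, removing each node that no remaining word uses.
The suffix "fenka" (5 nodes) is used only by "venpafenka"; the node for "venpa" still has the child "b", so pruning stops there.
Nodes removed: 5

5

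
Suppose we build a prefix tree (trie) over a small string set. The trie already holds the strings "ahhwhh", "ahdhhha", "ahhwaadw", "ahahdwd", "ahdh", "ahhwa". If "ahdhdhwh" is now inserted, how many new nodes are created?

The longest prefix of "ahdhdhwh" already in the trie is "ahdh" (length 4).
New nodes needed: |"ahdhdhwh"| − 4 = 8 − 4 = 4.

4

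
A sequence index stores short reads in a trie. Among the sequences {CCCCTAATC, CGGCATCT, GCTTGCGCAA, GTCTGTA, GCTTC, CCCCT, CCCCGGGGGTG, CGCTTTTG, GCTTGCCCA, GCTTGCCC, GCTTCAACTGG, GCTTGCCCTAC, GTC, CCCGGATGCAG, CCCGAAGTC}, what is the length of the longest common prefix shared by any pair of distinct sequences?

The deepest shared node is where two words last agree before diverging.
e.g. "GCTTGCCC" and "GCTTGCCCA" share the prefix "GCTTGCCC" of length 8; no pair shares a longer one.
Longest shared-prefix length: 8

8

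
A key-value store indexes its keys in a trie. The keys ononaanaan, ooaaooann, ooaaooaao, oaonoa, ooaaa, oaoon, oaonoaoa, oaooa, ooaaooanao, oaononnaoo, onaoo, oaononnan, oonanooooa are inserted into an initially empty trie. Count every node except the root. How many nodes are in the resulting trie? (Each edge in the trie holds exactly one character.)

Insert word by word; a character creates a node only if that edge doesn't already exist:
  "ononaanaan" → 10 new (o, n, o, n, a, a, n, a, a, n)
  "ooaaooann" → prefix "o" already present; 8 new (o, a, a, o, o, a, n, n)
  "ooaaooaao" → prefix "ooaaooa" already present; 2 new (a, o)
  "oaonoa" → prefix "o" already present; 5 new (a, o, n, o, a)
  "ooaaa" → prefix "ooaa" already present; 1 new (a)
  "oaoon" → prefix "oao" already present; 2 new (o, n)
  "oaonoaoa" → prefix "oaonoa" already present; 2 new (o, a)
  "oaooa" → prefix "oaoo" already present; 1 new (a)
  "ooaaooanao" → prefix "ooaaooan" already present; 2 new (a, o)
  "oaononnaoo" → prefix "oaono" already present; 5 new (n, n, a, o, o)
  "onaoo" → prefix "on" already present; 3 new (a, o, o)
  "oaononnan" → prefix "oaononna" already present; 1 new (n)
  "oonanooooa" → prefix "oo" already present; 8 new (n, a, n, o, o, o, o, a)
Total nodes = 10 + 8 + 2 + 5 + 1 + 2 + 2 + 1 + 2 + 5 + 3 + 1 + 8 = 50

50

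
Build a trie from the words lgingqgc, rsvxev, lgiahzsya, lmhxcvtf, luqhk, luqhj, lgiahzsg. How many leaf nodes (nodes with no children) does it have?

A leaf is a node with no children — equivalently, the end of a word that is not a proper prefix of any other stored word.
Those words: "lgiahzsg", "lgiahzsya", "lgingqgc", "lmhxcvtf", "luqhj", "luqhk", "rsvxev"
Leaf count: 7

7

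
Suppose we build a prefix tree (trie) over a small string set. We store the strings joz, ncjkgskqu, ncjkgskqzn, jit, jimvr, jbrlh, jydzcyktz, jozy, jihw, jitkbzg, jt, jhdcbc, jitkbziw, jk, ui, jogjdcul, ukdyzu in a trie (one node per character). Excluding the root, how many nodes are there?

60

Trace insertions, counting only characters that open a new branch:
  "joz" → 3 new (j, o, z)
  "ncjkgskqu" → 9 new (n, c, j, k, g, s, k, q, u)
  "ncjkgskqzn" → prefix "ncjkgskq" already present; 2 new (z, n)
  "jit" → prefix "j" already present; 2 new (i, t)
  "jimvr" → prefix "ji" already present; 3 new (m, v, r)
  "jbrlh" → prefix "j" already present; 4 new (b, r, l, h)
  "jydzcyktz" → prefix "j" already present; 8 new (y, d, z, c, y, k, t, z)
  "jozy" → prefix "joz" already present; 1 new (y)
  "jihw" → prefix "ji" already present; 2 new (h, w)
  "jitkbzg" → prefix "jit" already present; 4 new (k, b, z, g)
  "jt" → prefix "j" already present; 1 new (t)
  "jhdcbc" → prefix "j" already present; 5 new (h, d, c, b, c)
  "jitkbziw" → prefix "jitkbz" already present; 2 new (i, w)
  "jk" → prefix "j" already present; 1 new (k)
  "ui" → 2 new (u, i)
  "jogjdcul" → prefix "jo" already present; 6 new (g, j, d, c, u, l)
  "ukdyzu" → prefix "u" already present; 5 new (k, d, y, z, u)
Total nodes = 3 + 9 + 2 + 2 + 3 + 4 + 8 + 1 + 2 + 4 + 1 + 5 + 2 + 1 + 2 + 6 + 5 = 60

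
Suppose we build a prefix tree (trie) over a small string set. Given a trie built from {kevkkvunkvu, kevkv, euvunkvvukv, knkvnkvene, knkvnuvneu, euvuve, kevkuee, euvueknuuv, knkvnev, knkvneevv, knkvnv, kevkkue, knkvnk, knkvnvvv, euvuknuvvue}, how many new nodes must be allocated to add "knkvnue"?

1

The longest prefix of "knkvnue" already in the trie is "knkvnu" (length 6).
Each of the 1 remaining characters creates one node.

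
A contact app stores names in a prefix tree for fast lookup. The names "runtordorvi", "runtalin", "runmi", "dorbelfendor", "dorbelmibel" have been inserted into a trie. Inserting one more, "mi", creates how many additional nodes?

2

"mi" shares no prefix with any stored word, so all 2 characters open new nodes.
2 − 0 = 2 new nodes.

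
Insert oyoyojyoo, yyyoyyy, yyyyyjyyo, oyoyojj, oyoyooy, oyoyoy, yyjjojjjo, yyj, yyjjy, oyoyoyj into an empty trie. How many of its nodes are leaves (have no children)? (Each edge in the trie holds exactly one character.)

8

A leaf is a node with no children — equivalently, the end of a word that is not a proper prefix of any other stored word.
Those words: "oyoyojj", "oyoyojyoo", "oyoyooy", "oyoyoyj", "yyjjojjjo", "yyjjy", "yyyoyyy", "yyyyyjyyo"
Leaf count: 8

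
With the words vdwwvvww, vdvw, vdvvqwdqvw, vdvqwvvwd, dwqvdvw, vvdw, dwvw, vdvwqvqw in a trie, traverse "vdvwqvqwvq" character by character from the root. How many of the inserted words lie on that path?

Check each prefix of "vdvwqvqwvq" against the stored set — each match is an end-marker on the path.
Prefixes of the query that are stored words: "vdvw", "vdvwqvqw"
Count: 2

2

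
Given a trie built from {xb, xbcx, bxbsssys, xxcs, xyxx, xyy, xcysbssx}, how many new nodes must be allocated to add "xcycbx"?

"xcy" is already a path in the trie; the remaining "cbx" must be added.
New nodes needed: |"xcycbx"| − 3 = 6 − 3 = 3.

3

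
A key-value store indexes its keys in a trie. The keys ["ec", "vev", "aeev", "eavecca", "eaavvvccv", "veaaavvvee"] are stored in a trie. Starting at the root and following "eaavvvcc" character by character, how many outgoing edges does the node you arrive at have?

1

The children of the "eaavvvcc" node are the distinct next characters among strings starting with "eaavvvcc".
Characters that immediately follow "eaavvvcc" among the stored strings: {v}.
That node has 1 child edge.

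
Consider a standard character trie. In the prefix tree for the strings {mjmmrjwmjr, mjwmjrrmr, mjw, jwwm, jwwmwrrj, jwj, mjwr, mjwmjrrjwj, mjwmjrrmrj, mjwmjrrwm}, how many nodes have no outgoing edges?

7

Leaves are exactly the stored words that no other stored word extends.
Those words: "jwj", "jwwmwrrj", "mjmmrjwmjr", "mjwmjrrjwj", "mjwmjrrmrj", "mjwmjrrwm", "mjwr"
Leaf count: 7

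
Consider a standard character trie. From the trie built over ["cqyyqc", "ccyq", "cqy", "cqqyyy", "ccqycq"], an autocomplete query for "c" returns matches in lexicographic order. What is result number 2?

Words with prefix "c", in lexicographic order: "ccqycq", "ccyq", "cqqyyy", "cqy", "cqyyqc"
Position 2: ccyq

ccyq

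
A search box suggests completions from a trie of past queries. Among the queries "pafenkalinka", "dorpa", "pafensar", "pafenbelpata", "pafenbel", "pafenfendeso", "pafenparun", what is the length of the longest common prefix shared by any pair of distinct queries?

8

Equivalently: take the maximum, over all pairs, of their longest common prefix length.
"pafenbel" and "pafenbelpata" agree on "pafenbel" (8 characters) before diverging; nothing deeper is shared.
Longest shared-prefix length: 8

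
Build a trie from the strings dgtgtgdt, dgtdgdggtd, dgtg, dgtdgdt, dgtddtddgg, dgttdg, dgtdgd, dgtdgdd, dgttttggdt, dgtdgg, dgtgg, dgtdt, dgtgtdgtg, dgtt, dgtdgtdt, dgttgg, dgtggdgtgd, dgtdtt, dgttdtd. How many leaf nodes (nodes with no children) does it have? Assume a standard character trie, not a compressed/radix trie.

14

Leaves are exactly the stored words that no other stored word extends.
Those words: "dgtddtddgg", "dgtdgdd", "dgtdgdggtd", "dgtdgdt", "dgtdgg", "dgtdgtdt", "dgtdtt", "dgtggdgtgd", "dgtgtdgtg", "dgtgtgdt", "dgttdg", "dgttdtd", "dgttgg", "dgttttggdt"
Leaf count: 14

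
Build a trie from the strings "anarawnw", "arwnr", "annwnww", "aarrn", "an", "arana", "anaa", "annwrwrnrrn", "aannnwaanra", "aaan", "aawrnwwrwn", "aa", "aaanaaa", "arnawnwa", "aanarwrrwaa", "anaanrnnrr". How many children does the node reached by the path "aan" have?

2

Follow the path "aan" to its node, then look at its outgoing edges.
Characters that immediately follow "aan" among the stored strings: {a, n}.
That node has 2 child edges.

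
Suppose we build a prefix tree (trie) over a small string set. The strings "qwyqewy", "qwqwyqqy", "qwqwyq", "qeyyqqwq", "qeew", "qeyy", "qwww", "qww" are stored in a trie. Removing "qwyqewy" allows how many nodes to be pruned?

5

After clearing the end-marker at "qwyqewy", prune upward until reaching a node still needed by another word.
The suffix "yqewy" (5 nodes) is used only by "qwyqewy"; the node for "qw" still has the child "q", so pruning stops there.
Nodes removed: 5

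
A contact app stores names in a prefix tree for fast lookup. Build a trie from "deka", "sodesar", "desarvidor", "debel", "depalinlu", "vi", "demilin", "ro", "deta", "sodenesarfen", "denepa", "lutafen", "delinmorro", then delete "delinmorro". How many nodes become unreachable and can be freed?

Walk "delinmorro" from the leaf back toward the root, removing each node that no remaining word uses.
The suffix "linmorro" (8 nodes) is used only by "delinmorro"; the node for "de" still has the child "k", so pruning stops there.
Nodes removed: 8

8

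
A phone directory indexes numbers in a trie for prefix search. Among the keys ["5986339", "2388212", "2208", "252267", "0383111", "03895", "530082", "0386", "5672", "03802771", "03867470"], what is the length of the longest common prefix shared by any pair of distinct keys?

The deepest shared node is where two words last agree before diverging.
"0386" and "03867470" agree on "0386" (4 characters) before diverging; nothing deeper is shared.
Longest shared-prefix length: 4

4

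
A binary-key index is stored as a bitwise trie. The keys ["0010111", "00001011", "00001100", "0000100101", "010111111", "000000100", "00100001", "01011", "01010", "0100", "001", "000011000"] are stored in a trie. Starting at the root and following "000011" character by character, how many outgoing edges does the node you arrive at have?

Follow the path "000011" to its node, then look at its outgoing edges.
Characters that immediately follow "000011" among the stored strings: {0}.
That node has 1 child edge.

1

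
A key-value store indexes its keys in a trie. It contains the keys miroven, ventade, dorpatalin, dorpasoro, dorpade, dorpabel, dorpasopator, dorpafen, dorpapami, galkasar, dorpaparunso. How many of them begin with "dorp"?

Walk to "dorp"; the words in its subtree are exactly those with that prefix.
Matches: "dorpabel", "dorpade", "dorpafen", "dorpapami", "dorpaparunso", "dorpasopator", "dorpasoro", "dorpatalin"
Count: 8

8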